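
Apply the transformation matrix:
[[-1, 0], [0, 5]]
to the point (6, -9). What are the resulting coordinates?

Matrix multiplication:
[[-1, 0], [0, 5]] × [6, -9]ᵀ
= [(-1)(6) + (0)(-9), (0)(6) + (5)(-9)]ᵀ
= [-6, -45]ᵀ
Result: (-6, -45)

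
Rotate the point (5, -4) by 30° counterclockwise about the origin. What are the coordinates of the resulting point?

Rotation matrix for 30°: [[cos 30°, -sin 30°], [sin 30°, cos 30°]] ≈ [[0.866025, -0.500000], [0.500000, 0.866025]]
[[0.866025, -0.500000], [0.500000, 0.866025]] × [5, -4]ᵀ ≈ [6.3301, -0.9641]ᵀ
Result: (6.3301, -0.9641)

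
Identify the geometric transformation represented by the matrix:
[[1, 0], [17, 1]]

This matrix represents: vertical shear with factor 17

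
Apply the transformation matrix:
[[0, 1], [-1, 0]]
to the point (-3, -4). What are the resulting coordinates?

Matrix multiplication:
[[0, 1], [-1, 0]] × [-3, -4]ᵀ
= [(0)(-3) + (1)(-4), (-1)(-3) + (0)(-4)]ᵀ
= [-4, 3]ᵀ
Result: (-4, 3)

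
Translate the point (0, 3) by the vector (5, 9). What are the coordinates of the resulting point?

Translation by (5, 9) (homogeneous matrix [[1, 0, 5], [0, 1, 9], [0, 0, 1]]):
x' = 0 + 5 = 5
y' = 3 + 9 = 12
Result: (5, 12)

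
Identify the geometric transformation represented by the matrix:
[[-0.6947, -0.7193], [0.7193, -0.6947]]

This matrix represents: rotation by 134° counterclockwise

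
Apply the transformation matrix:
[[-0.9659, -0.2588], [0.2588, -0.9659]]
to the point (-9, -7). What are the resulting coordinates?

Matrix multiplication:
[[-0.9659, -0.2588], [0.2588, -0.9659]] × [-9, -7]ᵀ
= [(-0.9659)(-9) + (-0.2588)(-7), (0.2588)(-9) + (-0.9659)(-7)]ᵀ
= [10.5047, 4.4321]ᵀ
Result: (10.5047, 4.4321)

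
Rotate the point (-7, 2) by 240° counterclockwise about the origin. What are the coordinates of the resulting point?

Rotation matrix for 240°: [[cos 240°, -sin 240°], [sin 240°, cos 240°]] ≈ [[-0.500000, 0.866025], [-0.866025, -0.500000]]
[[-0.500000, 0.866025], [-0.866025, -0.500000]] × [-7, 2]ᵀ ≈ [5.2321, 5.0622]ᵀ
Result: (5.2321, 5.0622)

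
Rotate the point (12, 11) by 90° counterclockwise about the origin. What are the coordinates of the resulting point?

Rotation matrix for 90°: [[cos 90°, -sin 90°], [sin 90°, cos 90°]] = [[0, -1], [1, 0]]
[[0, -1], [1, 0]] × [12, 11]ᵀ = [-11, 12]ᵀ
Result: (-11, 12)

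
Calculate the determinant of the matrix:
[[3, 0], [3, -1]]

For a 2×2 matrix [[a, b], [c, d]], det = ad - bc
det = (3)(-1) - (0)(3) = -3 - 0 = -3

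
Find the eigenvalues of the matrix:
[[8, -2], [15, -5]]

Characteristic equation: det(A - λI) = 0
λ² - (trace)λ + (det) = 0
trace = 8 + -5 = 3, det = (8)(-5) - (-2)(15) = -10
λ² - (3)λ + (-10) = 0
λ = (3 ± √((3)² - 4·(-10))) / 2 = (3 ± √49) / 2
Solving: λ = -2, 5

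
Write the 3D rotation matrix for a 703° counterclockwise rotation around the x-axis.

Rotation matrix for counterclockwise 703° around x-axis:
cos(703°) = 0.9563, sin(703°) = -0.2924
Result: [[1, 0, 0], [0, 0.9563, 0.2924], [0, -0.2924, 0.9563]]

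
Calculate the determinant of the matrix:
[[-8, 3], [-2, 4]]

For a 2×2 matrix [[a, b], [c, d]], det = ad - bc
det = (-8)(4) - (3)(-2) = -32 - -6 = -26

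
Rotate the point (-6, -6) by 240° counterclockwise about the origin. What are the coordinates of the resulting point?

Rotation matrix for 240°: [[cos 240°, -sin 240°], [sin 240°, cos 240°]] ≈ [[-0.500000, 0.866025], [-0.866025, -0.500000]]
[[-0.500000, 0.866025], [-0.866025, -0.500000]] × [-6, -6]ᵀ ≈ [-2.1962, 8.1962]ᵀ
Result: (-2.1962, 8.1962)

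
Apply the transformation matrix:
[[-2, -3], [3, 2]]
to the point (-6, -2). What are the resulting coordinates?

Matrix multiplication:
[[-2, -3], [3, 2]] × [-6, -2]ᵀ
= [(-2)(-6) + (-3)(-2), (3)(-6) + (2)(-2)]ᵀ
= [18, -22]ᵀ
Result: (18, -22)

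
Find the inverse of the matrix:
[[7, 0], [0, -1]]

For [[a,b],[c,d]], inverse = (1/det)·[[d,-b],[-c,a]]
det = (7)(-1) - (0)(0) = -7 - 0 = -7
Inverse = (1/-7)·[[-1, 0], [0, 7]]
= [[1/7, 0], [0, -1]]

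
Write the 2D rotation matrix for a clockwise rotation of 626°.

Rotation matrix formula: [[cos θ, -sin θ], [sin θ, cos θ]]
A clockwise rotation by 626° is equivalent to a counterclockwise rotation by -626°.
For θ = -626°:
cos(-626°) = -0.0698
sin(-626°) = 0.9976
Result: [[-0.0698, -0.9976], [0.9976, -0.0698]]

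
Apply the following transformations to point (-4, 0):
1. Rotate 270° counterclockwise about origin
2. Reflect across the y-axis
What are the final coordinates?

Step 1: Rotate 270° → (0, 4)
Step 2: Reflect across y-axis → (0, 4)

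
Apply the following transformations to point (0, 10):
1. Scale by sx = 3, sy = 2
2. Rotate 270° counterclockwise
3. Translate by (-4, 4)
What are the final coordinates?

Step 1: Scale → (0, 20)
Step 2: Rotate 270° → (20, 0)
Step 3: Translate → (16, 4)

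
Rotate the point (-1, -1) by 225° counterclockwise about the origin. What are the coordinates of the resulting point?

Rotation matrix for 225°: [[cos 225°, -sin 225°], [sin 225°, cos 225°]] ≈ [[-0.707107, 0.707107], [-0.707107, -0.707107]]
[[-0.707107, 0.707107], [-0.707107, -0.707107]] × [-1, -1]ᵀ ≈ [0, 1.4142]ᵀ
Result: (0, 1.4142)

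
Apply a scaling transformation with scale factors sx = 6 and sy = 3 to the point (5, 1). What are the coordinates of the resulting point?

Scaling matrix:
[[6, 0], [0, 3]]
Result: (5 × 6, 1 × 3) = (30, 3)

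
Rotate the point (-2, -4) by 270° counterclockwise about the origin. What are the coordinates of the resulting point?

Rotation matrix for 270°: [[cos 270°, -sin 270°], [sin 270°, cos 270°]] = [[0, 1], [-1, 0]]
[[0, 1], [-1, 0]] × [-2, -4]ᵀ = [-4, 2]ᵀ
Result: (-4, 2)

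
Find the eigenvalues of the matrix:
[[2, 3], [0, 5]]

Characteristic equation: det(A - λI) = 0
λ² - (trace)λ + (det) = 0
trace = 2 + 5 = 7, det = (2)(5) - (3)(0) = 10
λ² - (7)λ + (10) = 0
λ = (7 ± √((7)² - 4·(10))) / 2 = (7 ± √9) / 2
Solving: λ = 2, 5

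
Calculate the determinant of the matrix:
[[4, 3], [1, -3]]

For a 2×2 matrix [[a, b], [c, d]], det = ad - bc
det = (4)(-3) - (3)(1) = -12 - 3 = -15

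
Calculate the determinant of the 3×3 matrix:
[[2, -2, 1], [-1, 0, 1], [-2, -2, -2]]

Expansion along first row:
det = 2·det([[0,1],[-2,-2]]) - -2·det([[-1,1],[-2,-2]]) + 1·det([[-1,0],[-2,-2]])
    = 2·(0·-2 - 1·-2) - -2·(-1·-2 - 1·-2) + 1·(-1·-2 - 0·-2)
    = 2·2 - -2·4 + 1·2
    = 4 + 8 + 2 = 14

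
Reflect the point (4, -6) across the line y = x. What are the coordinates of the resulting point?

Reflection across line y = x: (4, -6) → (-6, 4)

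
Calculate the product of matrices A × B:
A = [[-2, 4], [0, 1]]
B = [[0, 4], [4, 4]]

Matrix multiplication:
C[0][0] = -2×0 + 4×4 = 16
C[0][1] = -2×4 + 4×4 = 8
C[1][0] = 0×0 + 1×4 = 4
C[1][1] = 0×4 + 1×4 = 4
Result: [[16, 8], [4, 4]]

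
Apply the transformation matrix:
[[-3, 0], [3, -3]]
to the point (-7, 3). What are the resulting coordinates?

Matrix multiplication:
[[-3, 0], [3, -3]] × [-7, 3]ᵀ
= [(-3)(-7) + (0)(3), (3)(-7) + (-3)(3)]ᵀ
= [21, -30]ᵀ
Result: (21, -30)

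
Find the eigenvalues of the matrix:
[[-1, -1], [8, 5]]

Characteristic equation: det(A - λI) = 0
λ² - (trace)λ + (det) = 0
trace = -1 + 5 = 4, det = (-1)(5) - (-1)(8) = 3
λ² - (4)λ + (3) = 0
λ = (4 ± √((4)² - 4·(3))) / 2 = (4 ± √4) / 2
Solving: λ = 1, 3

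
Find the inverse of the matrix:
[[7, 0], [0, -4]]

For [[a,b],[c,d]], inverse = (1/det)·[[d,-b],[-c,a]]
det = (7)(-4) - (0)(0) = -28 - 0 = -28
Inverse = (1/-28)·[[-4, 0], [0, 7]]
= [[1/7, 0], [0, -1/4]]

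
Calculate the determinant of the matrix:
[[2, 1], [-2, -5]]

For a 2×2 matrix [[a, b], [c, d]], det = ad - bc
det = (2)(-5) - (1)(-2) = -10 - -2 = -8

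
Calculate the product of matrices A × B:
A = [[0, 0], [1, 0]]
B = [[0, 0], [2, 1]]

Matrix multiplication:
C[0][0] = 0×0 + 0×2 = 0
C[0][1] = 0×0 + 0×1 = 0
C[1][0] = 1×0 + 0×2 = 0
C[1][1] = 1×0 + 0×1 = 0
Result: [[0, 0], [0, 0]]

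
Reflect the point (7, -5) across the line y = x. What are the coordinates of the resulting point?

Reflection across line y = x: (7, -5) → (-5, 7)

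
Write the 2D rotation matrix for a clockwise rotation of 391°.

Rotation matrix formula: [[cos θ, -sin θ], [sin θ, cos θ]]
A clockwise rotation by 391° is equivalent to a counterclockwise rotation by -391°.
For θ = -391°:
cos(-391°) = 0.8572
sin(-391°) = -0.5150
Result: [[0.8572, 0.5150], [-0.5150, 0.8572]]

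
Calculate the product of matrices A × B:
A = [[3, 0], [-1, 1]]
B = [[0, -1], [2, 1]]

Matrix multiplication:
C[0][0] = 3×0 + 0×2 = 0
C[0][1] = 3×-1 + 0×1 = -3
C[1][0] = -1×0 + 1×2 = 2
C[1][1] = -1×-1 + 1×1 = 2
Result: [[0, -3], [2, 2]]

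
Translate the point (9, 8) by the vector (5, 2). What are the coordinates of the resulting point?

Translation by (5, 2) (homogeneous matrix [[1, 0, 5], [0, 1, 2], [0, 0, 1]]):
x' = 9 + 5 = 14
y' = 8 + 2 = 10
Result: (14, 10)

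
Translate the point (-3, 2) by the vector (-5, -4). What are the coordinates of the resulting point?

Translation by (-5, -4) (homogeneous matrix [[1, 0, -5], [0, 1, -4], [0, 0, 1]]):
x' = -3 + -5 = -8
y' = 2 + -4 = -2
Result: (-8, -2)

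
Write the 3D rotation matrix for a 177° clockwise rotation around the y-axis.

Rotation matrix for clockwise 177° around y-axis:
A clockwise rotation by 177° is a counterclockwise rotation by -177°.
cos(-177°) = -0.9986, sin(-177°) = -0.0523
Result: [[-0.9986, 0, -0.0523], [0, 1, 0], [0.0523, 0, -0.9986]]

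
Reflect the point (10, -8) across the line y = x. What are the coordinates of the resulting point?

Reflection across line y = x: (10, -8) → (-8, 10)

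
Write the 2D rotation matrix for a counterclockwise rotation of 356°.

Rotation matrix formula: [[cos θ, -sin θ], [sin θ, cos θ]]
For θ = 356°:
cos(356°) = 0.9976
sin(356°) = -0.0698
Result: [[0.9976, 0.0698], [-0.0698, 0.9976]]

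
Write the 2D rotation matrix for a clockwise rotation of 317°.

Rotation matrix formula: [[cos θ, -sin θ], [sin θ, cos θ]]
A clockwise rotation by 317° is equivalent to a counterclockwise rotation by -317°.
For θ = -317°:
cos(-317°) = 0.7314
sin(-317°) = 0.6820
Result: [[0.7314, -0.6820], [0.6820, 0.7314]]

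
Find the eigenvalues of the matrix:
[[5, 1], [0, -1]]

Characteristic equation: det(A - λI) = 0
λ² - (trace)λ + (det) = 0
trace = 5 + -1 = 4, det = (5)(-1) - (1)(0) = -5
λ² - (4)λ + (-5) = 0
λ = (4 ± √((4)² - 4·(-5))) / 2 = (4 ± √36) / 2
Solving: λ = -1, 5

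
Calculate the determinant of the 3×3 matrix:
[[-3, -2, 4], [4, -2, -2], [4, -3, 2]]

Expansion along first row:
det = -3·det([[-2,-2],[-3,2]]) - -2·det([[4,-2],[4,2]]) + 4·det([[4,-2],[4,-3]])
    = -3·(-2·2 - -2·-3) - -2·(4·2 - -2·4) + 4·(4·-3 - -2·4)
    = -3·-10 - -2·16 + 4·-4
    = 30 + 32 + -16 = 46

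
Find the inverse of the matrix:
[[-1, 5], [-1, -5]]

For [[a,b],[c,d]], inverse = (1/det)·[[d,-b],[-c,a]]
det = (-1)(-5) - (5)(-1) = 5 - -5 = 10
Inverse = (1/10)·[[-5, -5], [1, -1]]
= [[-1/2, -1/2], [1/10, -1/10]]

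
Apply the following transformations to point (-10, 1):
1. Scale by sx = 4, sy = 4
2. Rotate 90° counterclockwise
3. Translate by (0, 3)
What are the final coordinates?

Step 1: Scale → (-40, 4)
Step 2: Rotate 90° → (-4, -40)
Step 3: Translate → (-4, -37)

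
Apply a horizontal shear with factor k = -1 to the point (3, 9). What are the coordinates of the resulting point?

Shear matrix for horizontal shear with factor k = -1:
[[1, -1], [0, 1]]
Result: (3, 9) → (-6, 9)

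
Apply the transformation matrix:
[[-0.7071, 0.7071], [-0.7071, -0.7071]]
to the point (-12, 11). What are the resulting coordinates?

Matrix multiplication:
[[-0.7071, 0.7071], [-0.7071, -0.7071]] × [-12, 11]ᵀ
= [(-0.7071)(-12) + (0.7071)(11), (-0.7071)(-12) + (-0.7071)(11)]ᵀ
= [16.2633, 0.7071]ᵀ
Result: (16.2633, 0.7071)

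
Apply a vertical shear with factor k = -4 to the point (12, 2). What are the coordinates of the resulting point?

Shear matrix for vertical shear with factor k = -4:
[[1, 0], [-4, 1]]
Result: (12, 2) → (12, -46)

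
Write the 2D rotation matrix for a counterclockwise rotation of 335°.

Rotation matrix formula: [[cos θ, -sin θ], [sin θ, cos θ]]
For θ = 335°:
cos(335°) = 0.9063
sin(335°) = -0.4226
Result: [[0.9063, 0.4226], [-0.4226, 0.9063]]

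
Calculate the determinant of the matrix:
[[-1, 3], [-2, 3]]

For a 2×2 matrix [[a, b], [c, d]], det = ad - bc
det = (-1)(3) - (3)(-2) = -3 - -6 = 3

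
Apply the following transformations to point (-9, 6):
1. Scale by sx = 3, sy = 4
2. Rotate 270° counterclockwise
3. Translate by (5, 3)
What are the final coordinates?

Step 1: Scale → (-27, 24)
Step 2: Rotate 270° → (24, 27)
Step 3: Translate → (29, 30)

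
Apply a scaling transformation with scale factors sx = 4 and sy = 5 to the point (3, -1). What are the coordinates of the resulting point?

Scaling matrix:
[[4, 0], [0, 5]]
Result: (3 × 4, -1 × 5) = (12, -5)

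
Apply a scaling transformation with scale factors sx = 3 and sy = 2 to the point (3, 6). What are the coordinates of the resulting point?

Scaling matrix:
[[3, 0], [0, 2]]
Result: (3 × 3, 6 × 2) = (9, 12)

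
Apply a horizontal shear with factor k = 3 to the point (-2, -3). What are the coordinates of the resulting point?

Shear matrix for horizontal shear with factor k = 3:
[[1, 3], [0, 1]]
Result: (-2, -3) → (-11, -3)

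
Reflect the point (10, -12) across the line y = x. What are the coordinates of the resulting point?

Reflection across line y = x: (10, -12) → (-12, 10)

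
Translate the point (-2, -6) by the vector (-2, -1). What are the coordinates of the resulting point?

Translation by (-2, -1) (homogeneous matrix [[1, 0, -2], [0, 1, -1], [0, 0, 1]]):
x' = -2 + -2 = -4
y' = -6 + -1 = -7
Result: (-4, -7)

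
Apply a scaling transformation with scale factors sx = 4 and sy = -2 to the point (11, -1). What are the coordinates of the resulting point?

Scaling matrix:
[[4, 0], [0, -2]]
Result: (11 × 4, -1 × -2) = (44, 2)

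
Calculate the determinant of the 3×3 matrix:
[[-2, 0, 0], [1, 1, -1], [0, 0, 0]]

Expansion along first row:
det = -2·det([[1,-1],[0,0]]) - 0·det([[1,-1],[0,0]]) + 0·det([[1,1],[0,0]])
    = -2·(1·0 - -1·0) - 0·(1·0 - -1·0) + 0·(1·0 - 1·0)
    = -2·0 - 0·0 + 0·0
    = 0 + 0 + 0 = 0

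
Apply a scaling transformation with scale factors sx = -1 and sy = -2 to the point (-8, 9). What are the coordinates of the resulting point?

Scaling matrix:
[[-1, 0], [0, -2]]
Result: (-8 × -1, 9 × -2) = (8, -18)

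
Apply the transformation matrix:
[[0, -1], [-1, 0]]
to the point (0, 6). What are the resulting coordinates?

Matrix multiplication:
[[0, -1], [-1, 0]] × [0, 6]ᵀ
= [(0)(0) + (-1)(6), (-1)(0) + (0)(6)]ᵀ
= [-6, 0]ᵀ
Result: (-6, 0)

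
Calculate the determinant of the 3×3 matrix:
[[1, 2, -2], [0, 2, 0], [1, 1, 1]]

Expansion along first row:
det = 1·det([[2,0],[1,1]]) - 2·det([[0,0],[1,1]]) + -2·det([[0,2],[1,1]])
    = 1·(2·1 - 0·1) - 2·(0·1 - 0·1) + -2·(0·1 - 2·1)
    = 1·2 - 2·0 + -2·-2
    = 2 + 0 + 4 = 6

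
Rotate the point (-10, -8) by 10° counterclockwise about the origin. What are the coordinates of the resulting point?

Rotation matrix for 10°: [[cos 10°, -sin 10°], [sin 10°, cos 10°]] ≈ [[0.984808, -0.173648], [0.173648, 0.984808]]
[[0.984808, -0.173648], [0.173648, 0.984808]] × [-10, -8]ᵀ ≈ [-8.4589, -9.6149]ᵀ
Result: (-8.4589, -9.6149)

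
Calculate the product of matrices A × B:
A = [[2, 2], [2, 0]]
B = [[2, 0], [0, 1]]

Matrix multiplication:
C[0][0] = 2×2 + 2×0 = 4
C[0][1] = 2×0 + 2×1 = 2
C[1][0] = 2×2 + 0×0 = 4
C[1][1] = 2×0 + 0×1 = 0
Result: [[4, 2], [4, 0]]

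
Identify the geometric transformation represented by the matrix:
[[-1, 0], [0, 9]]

This matrix represents: non-uniform scaling by sx = -1, sy = 9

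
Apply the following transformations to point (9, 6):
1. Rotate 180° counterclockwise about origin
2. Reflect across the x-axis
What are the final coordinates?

Step 1: Rotate 180° → (-9, -6)
Step 2: Reflect across x-axis → (-9, 6)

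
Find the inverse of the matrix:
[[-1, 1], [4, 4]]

For [[a,b],[c,d]], inverse = (1/det)·[[d,-b],[-c,a]]
det = (-1)(4) - (1)(4) = -4 - 4 = -8
Inverse = (1/-8)·[[4, -1], [-4, -1]]
= [[-1/2, 1/8], [1/2, 1/8]]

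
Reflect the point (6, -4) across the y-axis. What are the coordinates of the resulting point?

Reflection across y-axis: (6, -4) → (-6, -4)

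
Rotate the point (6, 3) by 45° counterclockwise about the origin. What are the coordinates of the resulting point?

Rotation matrix for 45°: [[cos 45°, -sin 45°], [sin 45°, cos 45°]] ≈ [[0.707107, -0.707107], [0.707107, 0.707107]]
[[0.707107, -0.707107], [0.707107, 0.707107]] × [6, 3]ᵀ ≈ [2.1213, 6.3640]ᵀ
Result: (2.1213, 6.3640)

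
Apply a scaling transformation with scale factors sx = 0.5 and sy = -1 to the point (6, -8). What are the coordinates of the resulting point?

Scaling matrix:
[[0.50, 0], [0, -1]]
Result: (6 × 0.5, -8 × -1) = (3, 8)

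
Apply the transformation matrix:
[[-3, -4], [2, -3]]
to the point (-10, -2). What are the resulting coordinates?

Matrix multiplication:
[[-3, -4], [2, -3]] × [-10, -2]ᵀ
= [(-3)(-10) + (-4)(-2), (2)(-10) + (-3)(-2)]ᵀ
= [38, -14]ᵀ
Result: (38, -14)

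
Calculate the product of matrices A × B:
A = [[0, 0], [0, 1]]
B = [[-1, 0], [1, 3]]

Matrix multiplication:
C[0][0] = 0×-1 + 0×1 = 0
C[0][1] = 0×0 + 0×3 = 0
C[1][0] = 0×-1 + 1×1 = 1
C[1][1] = 0×0 + 1×3 = 3
Result: [[0, 0], [1, 3]]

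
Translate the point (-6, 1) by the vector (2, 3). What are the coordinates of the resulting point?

Translation by (2, 3) (homogeneous matrix [[1, 0, 2], [0, 1, 3], [0, 0, 1]]):
x' = -6 + 2 = -4
y' = 1 + 3 = 4
Result: (-4, 4)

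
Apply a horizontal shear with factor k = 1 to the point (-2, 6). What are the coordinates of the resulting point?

Shear matrix for horizontal shear with factor k = 1:
[[1, 1], [0, 1]]
Result: (-2, 6) → (4, 6)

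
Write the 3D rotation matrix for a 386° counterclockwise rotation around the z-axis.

Rotation matrix for counterclockwise 386° around z-axis:
cos(386°) = 0.8988, sin(386°) = 0.4384
Result: [[0.8988, -0.4384, 0], [0.4384, 0.8988, 0], [0, 0, 1]]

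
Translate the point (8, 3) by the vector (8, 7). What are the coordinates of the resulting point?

Translation by (8, 7) (homogeneous matrix [[1, 0, 8], [0, 1, 7], [0, 0, 1]]):
x' = 8 + 8 = 16
y' = 3 + 7 = 10
Result: (16, 10)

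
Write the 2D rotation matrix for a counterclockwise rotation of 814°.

Rotation matrix formula: [[cos θ, -sin θ], [sin θ, cos θ]]
For θ = 814°:
cos(814°) = -0.0698
sin(814°) = 0.9976
Result: [[-0.0698, -0.9976], [0.9976, -0.0698]]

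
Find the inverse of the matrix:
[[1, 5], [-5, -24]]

For [[a,b],[c,d]], inverse = (1/det)·[[d,-b],[-c,a]]
det = (1)(-24) - (5)(-5) = -24 - -25 = 1
Inverse = [[-24, -5], [5, 1]]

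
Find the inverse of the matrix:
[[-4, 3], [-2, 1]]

For [[a,b],[c,d]], inverse = (1/det)·[[d,-b],[-c,a]]
det = (-4)(1) - (3)(-2) = -4 - -6 = 2
Inverse = (1/2)·[[1, -3], [2, -4]]
= [[1/2, -3/2], [1, -2]]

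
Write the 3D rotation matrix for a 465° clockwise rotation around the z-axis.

Rotation matrix for clockwise 465° around z-axis:
A clockwise rotation by 465° is a counterclockwise rotation by -465°.
cos(-465°) = -0.2588, sin(-465°) = -0.9659
Result: [[-0.2588, 0.9659, 0], [-0.9659, -0.2588, 0], [0, 0, 1]]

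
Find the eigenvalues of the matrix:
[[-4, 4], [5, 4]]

Characteristic equation: det(A - λI) = 0
λ² - (trace)λ + (det) = 0
trace = -4 + 4 = 0, det = (-4)(4) - (4)(5) = -36
λ² - (0)λ + (-36) = 0
λ = (0 ± √((0)² - 4·(-36))) / 2 = (0 ± √144) / 2
Solving: λ = -6, 6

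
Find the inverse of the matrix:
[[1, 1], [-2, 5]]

For [[a,b],[c,d]], inverse = (1/det)·[[d,-b],[-c,a]]
det = (1)(5) - (1)(-2) = 5 - -2 = 7
Inverse = (1/7)·[[5, -1], [2, 1]]
= [[5/7, -1/7], [2/7, 1/7]]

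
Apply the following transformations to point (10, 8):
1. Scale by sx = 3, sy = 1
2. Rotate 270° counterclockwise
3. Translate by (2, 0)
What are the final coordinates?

Step 1: Scale → (30, 8)
Step 2: Rotate 270° → (8, -30)
Step 3: Translate → (10, -30)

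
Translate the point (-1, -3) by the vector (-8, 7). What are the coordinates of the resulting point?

Translation by (-8, 7) (homogeneous matrix [[1, 0, -8], [0, 1, 7], [0, 0, 1]]):
x' = -1 + -8 = -9
y' = -3 + 7 = 4
Result: (-9, 4)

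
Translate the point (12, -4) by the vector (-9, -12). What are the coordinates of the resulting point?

Translation by (-9, -12) (homogeneous matrix [[1, 0, -9], [0, 1, -12], [0, 0, 1]]):
x' = 12 + -9 = 3
y' = -4 + -12 = -16
Result: (3, -16)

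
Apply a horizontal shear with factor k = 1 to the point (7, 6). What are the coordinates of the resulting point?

Shear matrix for horizontal shear with factor k = 1:
[[1, 1], [0, 1]]
Result: (7, 6) → (13, 6)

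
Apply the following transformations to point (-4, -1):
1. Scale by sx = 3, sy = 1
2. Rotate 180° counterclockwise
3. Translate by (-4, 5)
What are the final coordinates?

Step 1: Scale → (-12, -1)
Step 2: Rotate 180° → (12, 1)
Step 3: Translate → (8, 6)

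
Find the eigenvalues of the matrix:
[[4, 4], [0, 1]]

Characteristic equation: det(A - λI) = 0
λ² - (trace)λ + (det) = 0
trace = 4 + 1 = 5, det = (4)(1) - (4)(0) = 4
λ² - (5)λ + (4) = 0
λ = (5 ± √((5)² - 4·(4))) / 2 = (5 ± √9) / 2
Solving: λ = 1, 4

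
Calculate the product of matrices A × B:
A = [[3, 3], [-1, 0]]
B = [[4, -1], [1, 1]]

Matrix multiplication:
C[0][0] = 3×4 + 3×1 = 15
C[0][1] = 3×-1 + 3×1 = 0
C[1][0] = -1×4 + 0×1 = -4
C[1][1] = -1×-1 + 0×1 = 1
Result: [[15, 0], [-4, 1]]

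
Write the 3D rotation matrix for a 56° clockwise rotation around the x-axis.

Rotation matrix for clockwise 56° around x-axis:
A clockwise rotation by 56° is a counterclockwise rotation by -56°.
cos(-56°) = 0.5592, sin(-56°) = -0.8290
Result: [[1, 0, 0], [0, 0.5592, 0.8290], [0, -0.8290, 0.5592]]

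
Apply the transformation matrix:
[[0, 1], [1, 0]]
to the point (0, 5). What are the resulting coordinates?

Matrix multiplication:
[[0, 1], [1, 0]] × [0, 5]ᵀ
= [(0)(0) + (1)(5), (1)(0) + (0)(5)]ᵀ
= [5, 0]ᵀ
Result: (5, 0)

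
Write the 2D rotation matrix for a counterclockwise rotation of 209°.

Rotation matrix formula: [[cos θ, -sin θ], [sin θ, cos θ]]
For θ = 209°:
cos(209°) = -0.8746
sin(209°) = -0.4848
Result: [[-0.8746, 0.4848], [-0.4848, -0.8746]]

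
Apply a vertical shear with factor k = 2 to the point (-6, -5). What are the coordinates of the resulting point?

Shear matrix for vertical shear with factor k = 2:
[[1, 0], [2, 1]]
Result: (-6, -5) → (-6, -17)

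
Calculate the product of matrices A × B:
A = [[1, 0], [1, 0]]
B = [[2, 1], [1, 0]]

Matrix multiplication:
C[0][0] = 1×2 + 0×1 = 2
C[0][1] = 1×1 + 0×0 = 1
C[1][0] = 1×2 + 0×1 = 2
C[1][1] = 1×1 + 0×0 = 1
Result: [[2, 1], [2, 1]]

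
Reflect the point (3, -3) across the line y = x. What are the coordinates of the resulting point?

Reflection across line y = x: (3, -3) → (-3, 3)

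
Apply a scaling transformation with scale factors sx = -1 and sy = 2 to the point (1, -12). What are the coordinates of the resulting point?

Scaling matrix:
[[-1, 0], [0, 2]]
Result: (1 × -1, -12 × 2) = (-1, -24)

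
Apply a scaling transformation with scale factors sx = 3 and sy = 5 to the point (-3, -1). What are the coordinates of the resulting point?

Scaling matrix:
[[3, 0], [0, 5]]
Result: (-3 × 3, -1 × 5) = (-9, -5)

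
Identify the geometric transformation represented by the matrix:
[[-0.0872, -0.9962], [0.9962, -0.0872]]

This matrix represents: rotation by 95° counterclockwise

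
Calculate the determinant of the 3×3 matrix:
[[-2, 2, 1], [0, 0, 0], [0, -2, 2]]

Expansion along first row:
det = -2·det([[0,0],[-2,2]]) - 2·det([[0,0],[0,2]]) + 1·det([[0,0],[0,-2]])
    = -2·(0·2 - 0·-2) - 2·(0·2 - 0·0) + 1·(0·-2 - 0·0)
    = -2·0 - 2·0 + 1·0
    = 0 + 0 + 0 = 0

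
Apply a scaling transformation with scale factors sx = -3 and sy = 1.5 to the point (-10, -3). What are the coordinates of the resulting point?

Scaling matrix:
[[-3, 0], [0, 1.50]]
Result: (-10 × -3, -3 × 1.5) = (30, -4.5)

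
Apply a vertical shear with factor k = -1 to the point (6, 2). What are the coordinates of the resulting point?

Shear matrix for vertical shear with factor k = -1:
[[1, 0], [-1, 1]]
Result: (6, 2) → (6, -4)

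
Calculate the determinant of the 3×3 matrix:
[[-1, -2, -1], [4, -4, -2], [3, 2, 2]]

Expansion along first row:
det = -1·det([[-4,-2],[2,2]]) - -2·det([[4,-2],[3,2]]) + -1·det([[4,-4],[3,2]])
    = -1·(-4·2 - -2·2) - -2·(4·2 - -2·3) + -1·(4·2 - -4·3)
    = -1·-4 - -2·14 + -1·20
    = 4 + 28 + -20 = 12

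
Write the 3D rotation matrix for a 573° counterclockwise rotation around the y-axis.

Rotation matrix for counterclockwise 573° around y-axis:
cos(573°) = -0.8387, sin(573°) = -0.5446
Result: [[-0.8387, 0, -0.5446], [0, 1, 0], [0.5446, 0, -0.8387]]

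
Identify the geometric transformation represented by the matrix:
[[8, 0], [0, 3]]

This matrix represents: non-uniform scaling by sx = 8, sy = 3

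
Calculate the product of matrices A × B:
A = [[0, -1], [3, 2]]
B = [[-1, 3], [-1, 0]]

Matrix multiplication:
C[0][0] = 0×-1 + -1×-1 = 1
C[0][1] = 0×3 + -1×0 = 0
C[1][0] = 3×-1 + 2×-1 = -5
C[1][1] = 3×3 + 2×0 = 9
Result: [[1, 0], [-5, 9]]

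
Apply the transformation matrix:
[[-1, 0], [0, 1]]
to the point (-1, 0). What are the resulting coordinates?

Matrix multiplication:
[[-1, 0], [0, 1]] × [-1, 0]ᵀ
= [(-1)(-1) + (0)(0), (0)(-1) + (1)(0)]ᵀ
= [1, 0]ᵀ
Result: (1, 0)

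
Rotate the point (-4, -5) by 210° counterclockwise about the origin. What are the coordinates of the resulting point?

Rotation matrix for 210°: [[cos 210°, -sin 210°], [sin 210°, cos 210°]] ≈ [[-0.866025, 0.500000], [-0.500000, -0.866025]]
[[-0.866025, 0.500000], [-0.500000, -0.866025]] × [-4, -5]ᵀ ≈ [0.9641, 6.3301]ᵀ
Result: (0.9641, 6.3301)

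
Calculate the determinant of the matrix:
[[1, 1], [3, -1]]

For a 2×2 matrix [[a, b], [c, d]], det = ad - bc
det = (1)(-1) - (1)(3) = -1 - 3 = -4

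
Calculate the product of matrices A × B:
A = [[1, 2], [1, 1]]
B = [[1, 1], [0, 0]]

Matrix multiplication:
C[0][0] = 1×1 + 2×0 = 1
C[0][1] = 1×1 + 2×0 = 1
C[1][0] = 1×1 + 1×0 = 1
C[1][1] = 1×1 + 1×0 = 1
Result: [[1, 1], [1, 1]]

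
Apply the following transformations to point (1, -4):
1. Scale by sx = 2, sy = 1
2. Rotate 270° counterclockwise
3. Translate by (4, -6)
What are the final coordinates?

Step 1: Scale → (2, -4)
Step 2: Rotate 270° → (-4, -2)
Step 3: Translate → (0, -8)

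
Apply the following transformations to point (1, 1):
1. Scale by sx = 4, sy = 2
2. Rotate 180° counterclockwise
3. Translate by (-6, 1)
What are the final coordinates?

Step 1: Scale → (4, 2)
Step 2: Rotate 180° → (-4, -2)
Step 3: Translate → (-10, -1)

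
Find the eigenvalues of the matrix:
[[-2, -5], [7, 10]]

Characteristic equation: det(A - λI) = 0
λ² - (trace)λ + (det) = 0
trace = -2 + 10 = 8, det = (-2)(10) - (-5)(7) = 15
λ² - (8)λ + (15) = 0
λ = (8 ± √((8)² - 4·(15))) / 2 = (8 ± √4) / 2
Solving: λ = 3, 5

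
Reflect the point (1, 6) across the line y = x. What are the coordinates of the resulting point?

Reflection across line y = x: (1, 6) → (6, 1)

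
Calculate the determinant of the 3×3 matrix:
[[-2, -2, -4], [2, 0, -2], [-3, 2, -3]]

Expansion along first row:
det = -2·det([[0,-2],[2,-3]]) - -2·det([[2,-2],[-3,-3]]) + -4·det([[2,0],[-3,2]])
    = -2·(0·-3 - -2·2) - -2·(2·-3 - -2·-3) + -4·(2·2 - 0·-3)
    = -2·4 - -2·-12 + -4·4
    = -8 + -24 + -16 = -48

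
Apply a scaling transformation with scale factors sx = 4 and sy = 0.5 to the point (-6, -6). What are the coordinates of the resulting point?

Scaling matrix:
[[4, 0], [0, 0.50]]
Result: (-6 × 4, -6 × 0.5) = (-24, -3)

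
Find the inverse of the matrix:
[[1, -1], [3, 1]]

For [[a,b],[c,d]], inverse = (1/det)·[[d,-b],[-c,a]]
det = (1)(1) - (-1)(3) = 1 - -3 = 4
Inverse = (1/4)·[[1, 1], [-3, 1]]
= [[1/4, 1/4], [-3/4, 1/4]]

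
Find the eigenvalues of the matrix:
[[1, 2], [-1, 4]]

Characteristic equation: det(A - λI) = 0
λ² - (trace)λ + (det) = 0
trace = 1 + 4 = 5, det = (1)(4) - (2)(-1) = 6
λ² - (5)λ + (6) = 0
λ = (5 ± √((5)² - 4·(6))) / 2 = (5 ± √1) / 2
Solving: λ = 2, 3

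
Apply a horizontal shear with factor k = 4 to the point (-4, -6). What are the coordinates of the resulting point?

Shear matrix for horizontal shear with factor k = 4:
[[1, 4], [0, 1]]
Result: (-4, -6) → (-28, -6)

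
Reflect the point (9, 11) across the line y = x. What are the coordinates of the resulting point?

Reflection across line y = x: (9, 11) → (11, 9)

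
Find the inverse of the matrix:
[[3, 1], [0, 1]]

For [[a,b],[c,d]], inverse = (1/det)·[[d,-b],[-c,a]]
det = (3)(1) - (1)(0) = 3 - 0 = 3
Inverse = (1/3)·[[1, -1], [0, 3]]
= [[1/3, -1/3], [0, 1]]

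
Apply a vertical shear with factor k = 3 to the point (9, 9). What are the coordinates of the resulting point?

Shear matrix for vertical shear with factor k = 3:
[[1, 0], [3, 1]]
Result: (9, 9) → (9, 36)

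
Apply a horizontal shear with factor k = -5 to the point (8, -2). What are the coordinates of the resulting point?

Shear matrix for horizontal shear with factor k = -5:
[[1, -5], [0, 1]]
Result: (8, -2) → (18, -2)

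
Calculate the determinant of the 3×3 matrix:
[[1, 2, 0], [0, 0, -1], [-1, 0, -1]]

Expansion along first row:
det = 1·det([[0,-1],[0,-1]]) - 2·det([[0,-1],[-1,-1]]) + 0·det([[0,0],[-1,0]])
    = 1·(0·-1 - -1·0) - 2·(0·-1 - -1·-1) + 0·(0·0 - 0·-1)
    = 1·0 - 2·-1 + 0·0
    = 0 + 2 + 0 = 2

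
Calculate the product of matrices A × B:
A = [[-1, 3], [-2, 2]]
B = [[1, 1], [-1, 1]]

Matrix multiplication:
C[0][0] = -1×1 + 3×-1 = -4
C[0][1] = -1×1 + 3×1 = 2
C[1][0] = -2×1 + 2×-1 = -4
C[1][1] = -2×1 + 2×1 = 0
Result: [[-4, 2], [-4, 0]]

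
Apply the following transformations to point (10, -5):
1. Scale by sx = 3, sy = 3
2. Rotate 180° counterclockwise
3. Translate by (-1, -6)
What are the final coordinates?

Step 1: Scale → (30, -15)
Step 2: Rotate 180° → (-30, 15)
Step 3: Translate → (-31, 9)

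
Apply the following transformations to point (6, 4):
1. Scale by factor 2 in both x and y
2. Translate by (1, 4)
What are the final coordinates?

Step 1: Scale (6, 4) by 2 → (12, 8)
Step 2: Translate by (1, 4) → (13, 12)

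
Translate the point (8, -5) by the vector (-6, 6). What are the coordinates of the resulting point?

Translation by (-6, 6) (homogeneous matrix [[1, 0, -6], [0, 1, 6], [0, 0, 1]]):
x' = 8 + -6 = 2
y' = -5 + 6 = 1
Result: (2, 1)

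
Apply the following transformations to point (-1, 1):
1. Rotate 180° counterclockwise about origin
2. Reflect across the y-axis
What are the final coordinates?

Step 1: Rotate 180° → (1, -1)
Step 2: Reflect across y-axis → (-1, -1)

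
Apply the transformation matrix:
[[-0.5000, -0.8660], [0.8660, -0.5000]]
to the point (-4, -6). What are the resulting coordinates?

Matrix multiplication:
[[-0.5000, -0.8660], [0.8660, -0.5000]] × [-4, -6]ᵀ
= [(-0.5000)(-4) + (-0.8660)(-6), (0.8660)(-4) + (-0.5000)(-6)]ᵀ
= [7.1960, -0.4640]ᵀ
Result: (7.1960, -0.4640)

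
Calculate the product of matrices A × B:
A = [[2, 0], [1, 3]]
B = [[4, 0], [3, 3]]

Matrix multiplication:
C[0][0] = 2×4 + 0×3 = 8
C[0][1] = 2×0 + 0×3 = 0
C[1][0] = 1×4 + 3×3 = 13
C[1][1] = 1×0 + 3×3 = 9
Result: [[8, 0], [13, 9]]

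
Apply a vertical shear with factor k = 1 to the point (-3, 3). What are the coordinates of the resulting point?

Shear matrix for vertical shear with factor k = 1:
[[1, 0], [1, 1]]
Result: (-3, 3) → (-3, 0)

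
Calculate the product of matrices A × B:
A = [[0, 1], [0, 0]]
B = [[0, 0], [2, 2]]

Matrix multiplication:
C[0][0] = 0×0 + 1×2 = 2
C[0][1] = 0×0 + 1×2 = 2
C[1][0] = 0×0 + 0×2 = 0
C[1][1] = 0×0 + 0×2 = 0
Result: [[2, 2], [0, 0]]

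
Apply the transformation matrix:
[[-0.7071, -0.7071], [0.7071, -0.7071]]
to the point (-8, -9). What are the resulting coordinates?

Matrix multiplication:
[[-0.7071, -0.7071], [0.7071, -0.7071]] × [-8, -9]ᵀ
= [(-0.7071)(-8) + (-0.7071)(-9), (0.7071)(-8) + (-0.7071)(-9)]ᵀ
= [12.0207, 0.7071]ᵀ
Result: (12.0207, 0.7071)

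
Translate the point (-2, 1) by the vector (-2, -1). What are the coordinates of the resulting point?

Translation by (-2, -1) (homogeneous matrix [[1, 0, -2], [0, 1, -1], [0, 0, 1]]):
x' = -2 + -2 = -4
y' = 1 + -1 = 0
Result: (-4, 0)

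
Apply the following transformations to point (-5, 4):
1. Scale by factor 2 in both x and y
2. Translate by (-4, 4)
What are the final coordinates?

Step 1: Scale (-5, 4) by 2 → (-10, 8)
Step 2: Translate by (-4, 4) → (-14, 12)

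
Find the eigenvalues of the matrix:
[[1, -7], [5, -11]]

Characteristic equation: det(A - λI) = 0
λ² - (trace)λ + (det) = 0
trace = 1 + -11 = -10, det = (1)(-11) - (-7)(5) = 24
λ² - (-10)λ + (24) = 0
λ = (-10 ± √((-10)² - 4·(24))) / 2 = (-10 ± √4) / 2
Solving: λ = -6, -4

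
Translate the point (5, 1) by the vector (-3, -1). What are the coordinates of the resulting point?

Translation by (-3, -1) (homogeneous matrix [[1, 0, -3], [0, 1, -1], [0, 0, 1]]):
x' = 5 + -3 = 2
y' = 1 + -1 = 0
Result: (2, 0)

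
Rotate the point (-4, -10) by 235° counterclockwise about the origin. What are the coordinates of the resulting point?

Rotation matrix for 235°: [[cos 235°, -sin 235°], [sin 235°, cos 235°]] ≈ [[-0.573576, 0.819152], [-0.819152, -0.573576]]
[[-0.573576, 0.819152], [-0.819152, -0.573576]] × [-4, -10]ᵀ ≈ [-5.8972, 9.0124]ᵀ
Result: (-5.8972, 9.0124)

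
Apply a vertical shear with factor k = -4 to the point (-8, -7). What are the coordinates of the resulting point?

Shear matrix for vertical shear with factor k = -4:
[[1, 0], [-4, 1]]
Result: (-8, -7) → (-8, 25)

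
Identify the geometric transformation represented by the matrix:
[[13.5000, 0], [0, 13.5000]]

This matrix represents: uniform scaling by factor 13.5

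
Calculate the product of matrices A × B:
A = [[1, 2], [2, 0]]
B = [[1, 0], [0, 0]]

Matrix multiplication:
C[0][0] = 1×1 + 2×0 = 1
C[0][1] = 1×0 + 2×0 = 0
C[1][0] = 2×1 + 0×0 = 2
C[1][1] = 2×0 + 0×0 = 0
Result: [[1, 0], [2, 0]]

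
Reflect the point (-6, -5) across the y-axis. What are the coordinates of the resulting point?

Reflection across y-axis: (-6, -5) → (6, -5)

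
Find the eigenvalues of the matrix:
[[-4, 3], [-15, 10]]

Characteristic equation: det(A - λI) = 0
λ² - (trace)λ + (det) = 0
trace = -4 + 10 = 6, det = (-4)(10) - (3)(-15) = 5
λ² - (6)λ + (5) = 0
λ = (6 ± √((6)² - 4·(5))) / 2 = (6 ± √16) / 2
Solving: λ = 1, 5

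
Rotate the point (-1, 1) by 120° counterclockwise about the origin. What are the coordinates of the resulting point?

Rotation matrix for 120°: [[cos 120°, -sin 120°], [sin 120°, cos 120°]] ≈ [[-0.500000, -0.866025], [0.866025, -0.500000]]
[[-0.500000, -0.866025], [0.866025, -0.500000]] × [-1, 1]ᵀ ≈ [-0.3660, -1.3660]ᵀ
Result: (-0.3660, -1.3660)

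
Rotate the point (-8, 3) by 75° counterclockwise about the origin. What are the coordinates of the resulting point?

Rotation matrix for 75°: [[cos 75°, -sin 75°], [sin 75°, cos 75°]] ≈ [[0.258819, -0.965926], [0.965926, 0.258819]]
[[0.258819, -0.965926], [0.965926, 0.258819]] × [-8, 3]ᵀ ≈ [-4.9683, -6.9509]ᵀ
Result: (-4.9683, -6.9509)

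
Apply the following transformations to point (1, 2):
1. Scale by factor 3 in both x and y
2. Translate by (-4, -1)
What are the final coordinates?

Step 1: Scale (1, 2) by 3 → (3, 6)
Step 2: Translate by (-4, -1) → (-1, 5)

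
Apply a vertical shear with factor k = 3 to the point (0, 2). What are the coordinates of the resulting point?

Shear matrix for vertical shear with factor k = 3:
[[1, 0], [3, 1]]
Result: (0, 2) → (0, 2)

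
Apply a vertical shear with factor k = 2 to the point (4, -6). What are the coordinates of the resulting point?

Shear matrix for vertical shear with factor k = 2:
[[1, 0], [2, 1]]
Result: (4, -6) → (4, 2)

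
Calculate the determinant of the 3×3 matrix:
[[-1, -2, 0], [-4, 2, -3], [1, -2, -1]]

Expansion along first row:
det = -1·det([[2,-3],[-2,-1]]) - -2·det([[-4,-3],[1,-1]]) + 0·det([[-4,2],[1,-2]])
    = -1·(2·-1 - -3·-2) - -2·(-4·-1 - -3·1) + 0·(-4·-2 - 2·1)
    = -1·-8 - -2·7 + 0·6
    = 8 + 14 + 0 = 22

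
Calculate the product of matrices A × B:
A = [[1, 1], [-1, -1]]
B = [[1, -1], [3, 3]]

Matrix multiplication:
C[0][0] = 1×1 + 1×3 = 4
C[0][1] = 1×-1 + 1×3 = 2
C[1][0] = -1×1 + -1×3 = -4
C[1][1] = -1×-1 + -1×3 = -2
Result: [[4, 2], [-4, -2]]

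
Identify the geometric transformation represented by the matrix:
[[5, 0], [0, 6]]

This matrix represents: non-uniform scaling by sx = 5, sy = 6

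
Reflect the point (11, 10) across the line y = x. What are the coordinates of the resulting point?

Reflection across line y = x: (11, 10) → (10, 11)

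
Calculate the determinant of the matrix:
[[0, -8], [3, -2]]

For a 2×2 matrix [[a, b], [c, d]], det = ad - bc
det = (0)(-2) - (-8)(3) = 0 - -24 = 24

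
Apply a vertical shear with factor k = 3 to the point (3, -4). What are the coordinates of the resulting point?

Shear matrix for vertical shear with factor k = 3:
[[1, 0], [3, 1]]
Result: (3, -4) → (3, 5)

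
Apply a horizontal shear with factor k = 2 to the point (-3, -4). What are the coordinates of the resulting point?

Shear matrix for horizontal shear with factor k = 2:
[[1, 2], [0, 1]]
Result: (-3, -4) → (-11, -4)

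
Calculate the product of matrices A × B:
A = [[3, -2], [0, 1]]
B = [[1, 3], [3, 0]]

Matrix multiplication:
C[0][0] = 3×1 + -2×3 = -3
C[0][1] = 3×3 + -2×0 = 9
C[1][0] = 0×1 + 1×3 = 3
C[1][1] = 0×3 + 1×0 = 0
Result: [[-3, 9], [3, 0]]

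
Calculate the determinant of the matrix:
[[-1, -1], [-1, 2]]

For a 2×2 matrix [[a, b], [c, d]], det = ad - bc
det = (-1)(2) - (-1)(-1) = -2 - 1 = -3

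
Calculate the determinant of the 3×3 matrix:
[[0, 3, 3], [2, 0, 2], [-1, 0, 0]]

Expansion along first row:
det = 0·det([[0,2],[0,0]]) - 3·det([[2,2],[-1,0]]) + 3·det([[2,0],[-1,0]])
    = 0·(0·0 - 2·0) - 3·(2·0 - 2·-1) + 3·(2·0 - 0·-1)
    = 0·0 - 3·2 + 3·0
    = 0 + -6 + 0 = -6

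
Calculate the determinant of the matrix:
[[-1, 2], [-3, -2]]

For a 2×2 matrix [[a, b], [c, d]], det = ad - bc
det = (-1)(-2) - (2)(-3) = 2 - -6 = 8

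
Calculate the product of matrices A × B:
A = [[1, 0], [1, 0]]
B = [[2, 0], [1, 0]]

Matrix multiplication:
C[0][0] = 1×2 + 0×1 = 2
C[0][1] = 1×0 + 0×0 = 0
C[1][0] = 1×2 + 0×1 = 2
C[1][1] = 1×0 + 0×0 = 0
Result: [[2, 0], [2, 0]]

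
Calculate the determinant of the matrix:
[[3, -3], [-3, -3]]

For a 2×2 matrix [[a, b], [c, d]], det = ad - bc
det = (3)(-3) - (-3)(-3) = -9 - 9 = -18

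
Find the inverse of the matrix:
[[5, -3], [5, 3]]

For [[a,b],[c,d]], inverse = (1/det)·[[d,-b],[-c,a]]
det = (5)(3) - (-3)(5) = 15 - -15 = 30
Inverse = (1/30)·[[3, 3], [-5, 5]]
= [[1/10, 1/10], [-1/6, 1/6]]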